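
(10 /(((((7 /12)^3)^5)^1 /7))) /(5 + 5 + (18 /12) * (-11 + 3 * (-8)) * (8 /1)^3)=-15407021574586368 /1822385396745263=-8.45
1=1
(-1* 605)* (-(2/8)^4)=605/256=2.36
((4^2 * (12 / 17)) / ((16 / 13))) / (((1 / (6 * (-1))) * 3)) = -312 / 17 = -18.35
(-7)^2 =49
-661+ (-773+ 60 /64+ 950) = -7729 /16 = -483.06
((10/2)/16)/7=5/112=0.04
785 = 785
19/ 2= 9.50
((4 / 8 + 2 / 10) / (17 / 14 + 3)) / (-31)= -49 / 9145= -0.01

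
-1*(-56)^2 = -3136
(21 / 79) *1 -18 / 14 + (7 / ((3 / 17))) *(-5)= -330727 / 1659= -199.35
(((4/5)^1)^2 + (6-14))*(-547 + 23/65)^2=-232304236416/105625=-2199330.05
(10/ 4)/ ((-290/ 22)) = -11/ 58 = -0.19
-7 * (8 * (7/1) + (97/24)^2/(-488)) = -110120633/281088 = -391.77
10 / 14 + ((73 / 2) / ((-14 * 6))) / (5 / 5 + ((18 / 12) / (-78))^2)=15901 / 56805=0.28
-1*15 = -15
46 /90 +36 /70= 323 /315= 1.03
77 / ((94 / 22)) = 847 / 47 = 18.02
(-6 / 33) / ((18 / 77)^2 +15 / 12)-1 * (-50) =1542738 / 30941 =49.86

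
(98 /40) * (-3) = -147 /20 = -7.35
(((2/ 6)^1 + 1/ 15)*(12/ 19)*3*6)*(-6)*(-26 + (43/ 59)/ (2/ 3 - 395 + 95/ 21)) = 16275462192/ 22941265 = 709.44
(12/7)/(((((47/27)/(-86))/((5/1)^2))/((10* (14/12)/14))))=-580500/329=-1764.44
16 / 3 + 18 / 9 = 22 / 3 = 7.33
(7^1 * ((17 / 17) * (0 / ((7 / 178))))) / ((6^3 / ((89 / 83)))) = 0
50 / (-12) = -4.17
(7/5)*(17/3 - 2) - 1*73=-1018/15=-67.87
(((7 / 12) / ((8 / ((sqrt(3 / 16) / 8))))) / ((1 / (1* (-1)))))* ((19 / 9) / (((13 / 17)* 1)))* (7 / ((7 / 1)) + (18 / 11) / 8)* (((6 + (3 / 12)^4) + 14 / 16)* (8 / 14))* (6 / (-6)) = 0.05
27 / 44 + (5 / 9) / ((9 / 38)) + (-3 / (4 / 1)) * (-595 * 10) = 15914897 / 3564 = 4465.46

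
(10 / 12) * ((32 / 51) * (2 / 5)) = 32 / 153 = 0.21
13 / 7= 1.86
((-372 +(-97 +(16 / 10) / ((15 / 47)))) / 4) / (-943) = 1513 / 12300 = 0.12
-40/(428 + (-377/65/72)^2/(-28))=-145152000/1553125559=-0.09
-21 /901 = -0.02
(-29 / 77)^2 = 0.14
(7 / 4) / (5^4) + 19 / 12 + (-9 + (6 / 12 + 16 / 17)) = -380759 / 63750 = -5.97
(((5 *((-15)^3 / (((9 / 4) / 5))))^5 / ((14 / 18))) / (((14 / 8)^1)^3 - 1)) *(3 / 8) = -1779785156250000000000000 / 217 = -8201774913594470046082.95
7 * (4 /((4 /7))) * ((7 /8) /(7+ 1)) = 343 /64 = 5.36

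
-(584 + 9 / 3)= -587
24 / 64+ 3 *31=93.38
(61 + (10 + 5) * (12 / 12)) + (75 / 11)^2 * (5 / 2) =46517 / 242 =192.22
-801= -801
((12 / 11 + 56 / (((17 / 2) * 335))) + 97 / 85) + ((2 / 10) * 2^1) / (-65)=9143907 / 4071925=2.25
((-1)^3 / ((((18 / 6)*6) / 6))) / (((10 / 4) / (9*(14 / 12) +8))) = -37 / 15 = -2.47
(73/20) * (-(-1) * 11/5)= 803/100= 8.03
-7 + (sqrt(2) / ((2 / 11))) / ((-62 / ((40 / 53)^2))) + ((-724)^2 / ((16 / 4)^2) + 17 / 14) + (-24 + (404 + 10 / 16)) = 1855607 / 56 - 4400*sqrt(2) / 87079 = 33135.77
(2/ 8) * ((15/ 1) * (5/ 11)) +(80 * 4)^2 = 4505675/ 44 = 102401.70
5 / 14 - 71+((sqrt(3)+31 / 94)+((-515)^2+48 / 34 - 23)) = sqrt(3)+1482889421 / 5593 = 265134.83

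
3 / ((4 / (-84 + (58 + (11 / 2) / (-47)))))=-7365 / 376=-19.59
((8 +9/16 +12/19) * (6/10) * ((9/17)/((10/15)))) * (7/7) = 45279/10336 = 4.38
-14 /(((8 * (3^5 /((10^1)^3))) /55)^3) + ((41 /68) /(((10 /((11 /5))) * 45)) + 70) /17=-1314735365487880327 /4146834123000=-317045.56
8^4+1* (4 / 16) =4096.25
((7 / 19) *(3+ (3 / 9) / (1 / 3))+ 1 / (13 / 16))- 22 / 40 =10643 / 4940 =2.15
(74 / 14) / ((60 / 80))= 148 / 21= 7.05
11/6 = 1.83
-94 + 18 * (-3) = -148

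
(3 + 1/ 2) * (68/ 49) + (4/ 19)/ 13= 4.87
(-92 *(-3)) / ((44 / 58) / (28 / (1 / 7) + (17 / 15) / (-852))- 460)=-5012230863 / 8353647815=-0.60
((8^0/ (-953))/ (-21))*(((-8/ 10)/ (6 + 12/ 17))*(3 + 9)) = -136/ 1901235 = -0.00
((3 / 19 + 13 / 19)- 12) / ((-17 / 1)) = 0.66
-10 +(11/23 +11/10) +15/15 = -1707/230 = -7.42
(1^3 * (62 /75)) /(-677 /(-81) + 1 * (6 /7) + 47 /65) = 76167 /915685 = 0.08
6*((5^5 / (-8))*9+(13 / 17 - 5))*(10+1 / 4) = -58880223 / 272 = -216471.41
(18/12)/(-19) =-3/38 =-0.08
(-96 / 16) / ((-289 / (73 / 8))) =219 / 1156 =0.19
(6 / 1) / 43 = 6 / 43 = 0.14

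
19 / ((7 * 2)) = 19 / 14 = 1.36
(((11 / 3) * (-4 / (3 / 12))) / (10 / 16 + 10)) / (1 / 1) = -1408 / 255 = -5.52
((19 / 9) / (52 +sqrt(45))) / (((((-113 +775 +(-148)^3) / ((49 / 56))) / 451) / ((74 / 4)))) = -28851823 / 310253928120 +2219371* sqrt(5) / 413671904160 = -0.00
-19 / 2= -9.50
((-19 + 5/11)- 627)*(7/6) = -16569/22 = -753.14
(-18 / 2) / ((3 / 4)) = -12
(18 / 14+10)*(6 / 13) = 5.21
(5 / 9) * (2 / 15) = 2 / 27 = 0.07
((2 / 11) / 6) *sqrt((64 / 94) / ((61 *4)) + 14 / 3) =0.07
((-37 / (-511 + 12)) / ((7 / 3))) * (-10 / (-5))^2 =444 / 3493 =0.13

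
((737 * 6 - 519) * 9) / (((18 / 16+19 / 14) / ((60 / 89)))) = 118026720 / 12371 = 9540.60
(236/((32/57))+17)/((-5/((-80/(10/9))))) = 31491/5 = 6298.20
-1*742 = -742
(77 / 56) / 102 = 11 / 816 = 0.01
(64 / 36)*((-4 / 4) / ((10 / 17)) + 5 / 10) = -32 / 15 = -2.13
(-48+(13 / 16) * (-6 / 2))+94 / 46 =-17809 / 368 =-48.39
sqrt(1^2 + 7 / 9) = 4 / 3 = 1.33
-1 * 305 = -305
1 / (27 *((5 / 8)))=8 / 135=0.06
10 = 10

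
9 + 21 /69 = 214 /23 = 9.30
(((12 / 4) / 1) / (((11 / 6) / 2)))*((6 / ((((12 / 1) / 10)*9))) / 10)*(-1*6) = -12 / 11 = -1.09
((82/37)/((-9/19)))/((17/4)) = -6232/5661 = -1.10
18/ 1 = 18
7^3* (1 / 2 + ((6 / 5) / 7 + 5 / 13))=47089 / 130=362.22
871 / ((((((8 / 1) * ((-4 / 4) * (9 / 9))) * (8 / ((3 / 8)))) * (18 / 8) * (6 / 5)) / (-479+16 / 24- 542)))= 13330655 / 6912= 1928.62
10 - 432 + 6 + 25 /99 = -415.75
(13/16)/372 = 13/5952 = 0.00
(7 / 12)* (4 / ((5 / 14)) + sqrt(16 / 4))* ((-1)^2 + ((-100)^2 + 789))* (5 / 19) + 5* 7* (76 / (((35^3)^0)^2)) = 465955 / 19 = 24523.95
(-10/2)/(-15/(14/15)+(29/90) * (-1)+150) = -1575/42086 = -0.04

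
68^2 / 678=2312 / 339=6.82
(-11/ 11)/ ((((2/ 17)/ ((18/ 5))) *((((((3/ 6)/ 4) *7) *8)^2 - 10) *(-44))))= 51/ 2860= 0.02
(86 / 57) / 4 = 43 / 114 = 0.38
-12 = -12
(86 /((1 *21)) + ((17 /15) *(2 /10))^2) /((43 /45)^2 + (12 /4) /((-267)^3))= 1035921631833 /228110304800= 4.54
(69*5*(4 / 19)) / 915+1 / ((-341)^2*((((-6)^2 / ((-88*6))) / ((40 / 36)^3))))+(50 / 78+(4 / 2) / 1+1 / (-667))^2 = 14195415925321035032 / 2014589955471670863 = 7.05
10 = 10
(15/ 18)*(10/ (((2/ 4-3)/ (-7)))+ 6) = 85/ 3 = 28.33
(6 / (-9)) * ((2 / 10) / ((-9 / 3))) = 2 / 45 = 0.04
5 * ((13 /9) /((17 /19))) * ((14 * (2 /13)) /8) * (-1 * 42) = -4655 /51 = -91.27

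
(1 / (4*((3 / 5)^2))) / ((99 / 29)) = 725 / 3564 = 0.20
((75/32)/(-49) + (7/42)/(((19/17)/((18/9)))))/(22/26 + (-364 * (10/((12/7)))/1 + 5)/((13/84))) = -290953/15902582304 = -0.00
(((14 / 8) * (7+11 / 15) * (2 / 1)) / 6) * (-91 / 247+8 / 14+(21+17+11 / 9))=1368568 / 7695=177.85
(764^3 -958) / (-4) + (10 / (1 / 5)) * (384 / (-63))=-4682412053 / 42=-111486001.26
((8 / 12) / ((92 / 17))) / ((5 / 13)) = 221 / 690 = 0.32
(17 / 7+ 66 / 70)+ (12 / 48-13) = -1313 / 140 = -9.38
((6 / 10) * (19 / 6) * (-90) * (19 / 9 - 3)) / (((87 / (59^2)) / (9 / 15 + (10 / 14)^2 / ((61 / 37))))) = 7191690304 / 1300215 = 5531.15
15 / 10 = 1.50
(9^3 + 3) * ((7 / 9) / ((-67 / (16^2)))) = -437248 / 201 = -2175.36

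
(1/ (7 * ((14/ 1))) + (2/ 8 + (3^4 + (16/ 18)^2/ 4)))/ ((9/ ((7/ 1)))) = 1293223/ 20412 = 63.36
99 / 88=9 / 8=1.12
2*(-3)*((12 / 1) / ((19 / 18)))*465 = -602640 / 19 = -31717.89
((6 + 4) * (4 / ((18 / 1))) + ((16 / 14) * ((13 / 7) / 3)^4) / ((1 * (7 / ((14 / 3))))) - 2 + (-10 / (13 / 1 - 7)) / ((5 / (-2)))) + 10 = 11.00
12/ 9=4/ 3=1.33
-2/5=-0.40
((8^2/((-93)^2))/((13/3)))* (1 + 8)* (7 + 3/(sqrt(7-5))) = 288* sqrt(2)/12493 + 1344/12493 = 0.14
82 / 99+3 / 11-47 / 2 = -4435 / 198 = -22.40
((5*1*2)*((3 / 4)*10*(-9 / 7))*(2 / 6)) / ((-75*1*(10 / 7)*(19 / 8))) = 12 / 95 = 0.13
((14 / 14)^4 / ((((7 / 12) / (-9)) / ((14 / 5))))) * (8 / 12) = -144 / 5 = -28.80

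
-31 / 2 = -15.50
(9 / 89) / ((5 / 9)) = 81 / 445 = 0.18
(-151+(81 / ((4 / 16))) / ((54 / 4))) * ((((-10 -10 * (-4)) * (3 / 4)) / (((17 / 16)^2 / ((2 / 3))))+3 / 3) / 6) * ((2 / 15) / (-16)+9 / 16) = -69742939 / 416160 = -167.59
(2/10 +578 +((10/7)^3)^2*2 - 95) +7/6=1769557619/3529470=501.37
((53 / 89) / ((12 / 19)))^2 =1014049 / 1140624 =0.89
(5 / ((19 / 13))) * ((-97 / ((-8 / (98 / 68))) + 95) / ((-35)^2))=397709 / 1266160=0.31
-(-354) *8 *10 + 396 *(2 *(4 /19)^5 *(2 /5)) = 350617240416 /12380495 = 28320.13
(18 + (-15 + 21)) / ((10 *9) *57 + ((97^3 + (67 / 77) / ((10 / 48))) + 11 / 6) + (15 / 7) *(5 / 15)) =7920 / 302877209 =0.00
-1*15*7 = -105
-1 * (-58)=58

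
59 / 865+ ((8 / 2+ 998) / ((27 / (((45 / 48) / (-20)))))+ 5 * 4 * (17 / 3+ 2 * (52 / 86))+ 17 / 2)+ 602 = 888333249 / 1190240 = 746.35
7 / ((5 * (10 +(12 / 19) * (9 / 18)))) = 19 / 140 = 0.14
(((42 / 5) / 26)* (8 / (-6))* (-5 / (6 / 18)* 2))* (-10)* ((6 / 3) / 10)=-336 / 13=-25.85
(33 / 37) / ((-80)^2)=33 / 236800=0.00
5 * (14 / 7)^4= 80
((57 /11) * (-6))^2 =116964 /121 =966.64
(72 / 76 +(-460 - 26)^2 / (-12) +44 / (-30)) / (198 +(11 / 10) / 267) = -998544934 / 10044749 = -99.41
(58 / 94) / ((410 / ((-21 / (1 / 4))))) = -1218 / 9635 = -0.13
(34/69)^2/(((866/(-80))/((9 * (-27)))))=1248480/229057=5.45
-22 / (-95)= 22 / 95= 0.23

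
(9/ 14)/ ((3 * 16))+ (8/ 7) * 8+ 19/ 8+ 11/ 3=1459/ 96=15.20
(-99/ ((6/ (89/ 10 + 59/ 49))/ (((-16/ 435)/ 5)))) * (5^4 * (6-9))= -2299.55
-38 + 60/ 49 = -1802/ 49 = -36.78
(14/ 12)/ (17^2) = 7/ 1734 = 0.00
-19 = -19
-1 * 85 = -85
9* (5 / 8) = 45 / 8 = 5.62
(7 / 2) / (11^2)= 7 / 242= 0.03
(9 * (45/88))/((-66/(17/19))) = -2295/36784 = -0.06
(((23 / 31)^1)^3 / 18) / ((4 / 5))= 60835 / 2144952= 0.03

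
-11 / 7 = -1.57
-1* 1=-1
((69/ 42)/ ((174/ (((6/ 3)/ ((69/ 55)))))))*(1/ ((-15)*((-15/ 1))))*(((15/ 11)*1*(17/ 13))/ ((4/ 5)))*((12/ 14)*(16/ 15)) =68/ 498771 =0.00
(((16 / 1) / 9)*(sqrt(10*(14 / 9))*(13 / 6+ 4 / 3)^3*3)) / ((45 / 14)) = 19208*sqrt(35) / 405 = 280.58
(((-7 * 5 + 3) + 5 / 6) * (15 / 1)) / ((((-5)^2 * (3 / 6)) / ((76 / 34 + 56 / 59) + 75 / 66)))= -95343 / 590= -161.60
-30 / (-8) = 15 / 4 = 3.75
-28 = -28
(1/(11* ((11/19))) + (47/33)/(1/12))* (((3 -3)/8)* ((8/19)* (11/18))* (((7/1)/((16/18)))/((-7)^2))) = 0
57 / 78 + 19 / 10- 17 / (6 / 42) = -7564 / 65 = -116.37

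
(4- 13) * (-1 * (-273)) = -2457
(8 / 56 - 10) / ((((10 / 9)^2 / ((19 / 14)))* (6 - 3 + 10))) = -106191 / 127400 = -0.83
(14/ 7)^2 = 4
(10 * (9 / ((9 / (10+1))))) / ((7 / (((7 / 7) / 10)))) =11 / 7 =1.57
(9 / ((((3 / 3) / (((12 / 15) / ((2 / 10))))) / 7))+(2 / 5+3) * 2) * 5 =1294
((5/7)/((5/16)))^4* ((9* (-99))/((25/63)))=-525533184/8575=-61286.67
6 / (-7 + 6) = -6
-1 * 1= -1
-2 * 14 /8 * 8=-28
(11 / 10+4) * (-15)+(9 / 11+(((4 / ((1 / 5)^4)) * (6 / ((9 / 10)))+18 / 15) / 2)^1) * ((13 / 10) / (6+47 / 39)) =220591471 / 154550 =1427.31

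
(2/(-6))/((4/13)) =-13/12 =-1.08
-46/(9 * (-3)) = 46/27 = 1.70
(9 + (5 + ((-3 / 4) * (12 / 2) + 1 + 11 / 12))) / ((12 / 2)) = 137 / 72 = 1.90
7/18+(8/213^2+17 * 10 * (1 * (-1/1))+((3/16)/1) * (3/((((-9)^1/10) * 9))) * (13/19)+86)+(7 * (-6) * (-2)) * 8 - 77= 391806259/766232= 511.34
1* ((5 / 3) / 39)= 5 / 117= 0.04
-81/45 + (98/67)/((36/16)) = -3467/3015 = -1.15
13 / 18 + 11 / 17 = 419 / 306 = 1.37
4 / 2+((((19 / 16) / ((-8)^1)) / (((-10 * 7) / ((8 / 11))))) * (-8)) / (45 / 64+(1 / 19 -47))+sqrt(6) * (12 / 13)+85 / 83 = 12 * sqrt(6) / 13+5434555363 / 1796925515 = 5.29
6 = 6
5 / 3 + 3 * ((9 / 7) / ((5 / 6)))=6.30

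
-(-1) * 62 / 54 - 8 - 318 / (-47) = -109 / 1269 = -0.09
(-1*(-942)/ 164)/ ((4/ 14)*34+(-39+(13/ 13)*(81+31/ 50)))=82425/ 750997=0.11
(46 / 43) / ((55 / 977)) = 44942 / 2365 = 19.00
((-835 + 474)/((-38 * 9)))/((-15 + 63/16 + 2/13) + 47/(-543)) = -0.10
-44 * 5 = -220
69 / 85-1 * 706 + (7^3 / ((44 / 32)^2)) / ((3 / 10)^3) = 1670092753 / 277695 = 6014.13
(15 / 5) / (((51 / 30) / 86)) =2580 / 17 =151.76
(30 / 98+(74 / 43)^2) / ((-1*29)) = -296059 / 2627429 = -0.11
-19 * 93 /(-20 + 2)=589 /6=98.17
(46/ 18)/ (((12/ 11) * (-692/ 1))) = -253/ 74736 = -0.00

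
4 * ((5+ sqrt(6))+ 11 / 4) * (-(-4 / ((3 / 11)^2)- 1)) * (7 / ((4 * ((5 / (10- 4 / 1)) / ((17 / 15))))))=117334 * sqrt(6) / 225+ 1818677 / 450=5318.88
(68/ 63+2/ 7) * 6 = 172/ 21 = 8.19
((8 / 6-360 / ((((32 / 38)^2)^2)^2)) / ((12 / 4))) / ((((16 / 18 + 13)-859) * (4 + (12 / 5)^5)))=0.01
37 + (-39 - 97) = -99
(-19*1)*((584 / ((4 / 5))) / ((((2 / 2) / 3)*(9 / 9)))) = -41610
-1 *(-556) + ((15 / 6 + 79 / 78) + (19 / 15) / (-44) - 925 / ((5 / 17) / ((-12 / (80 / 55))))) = 113709599 / 4290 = 26505.73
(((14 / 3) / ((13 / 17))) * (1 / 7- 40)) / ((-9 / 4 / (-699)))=-982328 / 13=-75563.69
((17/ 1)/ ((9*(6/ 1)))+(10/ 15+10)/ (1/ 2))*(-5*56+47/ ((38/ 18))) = -5724593/ 1026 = -5579.53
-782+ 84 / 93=-24214 / 31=-781.10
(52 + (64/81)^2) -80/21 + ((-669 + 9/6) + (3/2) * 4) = -56277589/91854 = -612.69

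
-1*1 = -1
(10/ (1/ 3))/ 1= 30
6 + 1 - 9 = -2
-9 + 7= -2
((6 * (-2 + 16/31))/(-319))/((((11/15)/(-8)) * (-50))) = 3312/543895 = 0.01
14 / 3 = 4.67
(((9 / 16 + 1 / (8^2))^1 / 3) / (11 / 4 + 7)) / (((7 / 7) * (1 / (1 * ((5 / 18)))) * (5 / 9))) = 37 / 3744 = 0.01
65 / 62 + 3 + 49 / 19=7807 / 1178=6.63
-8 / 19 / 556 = -2 / 2641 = -0.00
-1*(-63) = 63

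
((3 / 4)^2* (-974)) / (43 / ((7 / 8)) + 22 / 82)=-419307 / 37816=-11.09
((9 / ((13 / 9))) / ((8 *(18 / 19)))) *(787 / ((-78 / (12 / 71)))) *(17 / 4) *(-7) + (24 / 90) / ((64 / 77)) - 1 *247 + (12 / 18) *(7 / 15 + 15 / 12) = -203.83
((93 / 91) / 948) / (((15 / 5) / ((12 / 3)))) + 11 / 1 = 237268 / 21567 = 11.00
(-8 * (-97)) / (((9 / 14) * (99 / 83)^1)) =901712 / 891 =1012.02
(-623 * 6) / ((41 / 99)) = -370062 / 41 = -9025.90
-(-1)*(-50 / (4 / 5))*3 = -375 / 2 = -187.50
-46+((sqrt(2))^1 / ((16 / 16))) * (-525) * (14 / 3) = -2450 * sqrt(2) - 46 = -3510.82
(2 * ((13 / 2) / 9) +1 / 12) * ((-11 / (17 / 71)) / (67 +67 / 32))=-31240 / 30753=-1.02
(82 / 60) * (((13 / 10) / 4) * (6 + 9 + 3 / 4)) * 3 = 33579 / 1600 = 20.99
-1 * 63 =-63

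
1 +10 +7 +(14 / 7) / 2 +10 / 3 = 67 / 3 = 22.33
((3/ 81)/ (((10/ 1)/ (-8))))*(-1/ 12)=1/ 405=0.00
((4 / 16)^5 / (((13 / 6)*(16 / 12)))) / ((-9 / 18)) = -9 / 13312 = -0.00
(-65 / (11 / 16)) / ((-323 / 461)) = 479440 / 3553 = 134.94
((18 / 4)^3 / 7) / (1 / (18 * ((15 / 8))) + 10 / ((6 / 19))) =98415 / 239624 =0.41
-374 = -374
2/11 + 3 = 35/11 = 3.18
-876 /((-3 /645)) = 188340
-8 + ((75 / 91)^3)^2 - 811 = -464906938905954 / 567869252041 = -818.69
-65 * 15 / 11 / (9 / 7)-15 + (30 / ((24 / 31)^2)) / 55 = -87679 / 1056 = -83.03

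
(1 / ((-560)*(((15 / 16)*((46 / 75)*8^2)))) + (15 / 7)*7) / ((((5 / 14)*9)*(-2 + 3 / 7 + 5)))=2163833 / 1589760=1.36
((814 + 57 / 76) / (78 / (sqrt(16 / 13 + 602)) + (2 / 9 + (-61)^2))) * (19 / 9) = 2710451647777 / 5863966668500- 7244757 * sqrt(101946) / 5863966668500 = 0.46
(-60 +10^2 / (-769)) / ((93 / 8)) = -369920 / 71517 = -5.17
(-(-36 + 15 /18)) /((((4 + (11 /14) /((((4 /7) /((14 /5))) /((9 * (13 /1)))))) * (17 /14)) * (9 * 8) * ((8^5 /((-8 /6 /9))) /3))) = -7385 /615164461056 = -0.00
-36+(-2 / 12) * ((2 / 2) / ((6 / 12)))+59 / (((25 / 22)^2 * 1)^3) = -6543085117 / 732421875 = -8.93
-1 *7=-7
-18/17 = -1.06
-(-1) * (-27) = -27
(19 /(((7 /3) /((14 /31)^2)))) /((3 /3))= 1596 /961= 1.66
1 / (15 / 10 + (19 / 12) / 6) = 72 / 127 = 0.57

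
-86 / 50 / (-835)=43 / 20875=0.00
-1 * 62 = -62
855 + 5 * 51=1110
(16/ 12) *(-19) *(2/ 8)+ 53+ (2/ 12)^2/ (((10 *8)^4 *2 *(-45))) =6193151999999/ 132710400000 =46.67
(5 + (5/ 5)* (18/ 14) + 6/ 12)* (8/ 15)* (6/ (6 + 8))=76/ 49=1.55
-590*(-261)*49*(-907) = -6843777570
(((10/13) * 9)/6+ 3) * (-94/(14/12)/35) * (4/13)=-121824/41405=-2.94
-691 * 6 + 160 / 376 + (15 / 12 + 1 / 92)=-4480003 / 1081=-4144.31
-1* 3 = -3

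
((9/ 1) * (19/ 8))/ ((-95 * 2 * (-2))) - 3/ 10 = -39/ 160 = -0.24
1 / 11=0.09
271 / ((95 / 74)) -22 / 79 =210.82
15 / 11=1.36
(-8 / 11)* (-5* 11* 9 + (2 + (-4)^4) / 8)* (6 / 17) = 22212 / 187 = 118.78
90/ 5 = 18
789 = 789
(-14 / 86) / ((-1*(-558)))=-7 / 23994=-0.00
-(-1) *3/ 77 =3/ 77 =0.04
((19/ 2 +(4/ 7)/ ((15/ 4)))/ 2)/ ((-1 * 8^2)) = -2027/ 26880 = -0.08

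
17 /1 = 17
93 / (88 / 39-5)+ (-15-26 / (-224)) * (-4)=76813 / 2996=25.64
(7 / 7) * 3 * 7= 21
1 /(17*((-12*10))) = -1 /2040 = -0.00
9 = 9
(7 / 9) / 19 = 7 / 171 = 0.04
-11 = -11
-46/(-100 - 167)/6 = 23/801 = 0.03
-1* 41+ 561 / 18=-59 / 6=-9.83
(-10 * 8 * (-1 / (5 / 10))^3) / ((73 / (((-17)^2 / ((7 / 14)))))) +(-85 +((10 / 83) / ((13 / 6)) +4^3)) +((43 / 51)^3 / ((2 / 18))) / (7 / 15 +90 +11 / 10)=5364645387400173 / 1063040298437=5046.51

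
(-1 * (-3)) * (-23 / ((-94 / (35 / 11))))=2.34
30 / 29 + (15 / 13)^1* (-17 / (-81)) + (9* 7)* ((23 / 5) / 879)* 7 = 53452874 / 14912235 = 3.58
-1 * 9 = -9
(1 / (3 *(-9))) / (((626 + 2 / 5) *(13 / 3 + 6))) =-5 / 873828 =-0.00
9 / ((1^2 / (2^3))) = 72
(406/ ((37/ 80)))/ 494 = 16240/ 9139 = 1.78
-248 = -248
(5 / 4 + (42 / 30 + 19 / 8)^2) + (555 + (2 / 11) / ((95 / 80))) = 570.65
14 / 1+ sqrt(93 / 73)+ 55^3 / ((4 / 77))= sqrt(6789) / 73+ 12810931 / 4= 3202733.88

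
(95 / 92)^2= 9025 / 8464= 1.07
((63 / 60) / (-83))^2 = 441 / 2755600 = 0.00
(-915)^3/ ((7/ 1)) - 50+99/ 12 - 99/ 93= -94991585663/ 868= -109437310.67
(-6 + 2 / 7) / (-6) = 20 / 21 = 0.95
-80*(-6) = 480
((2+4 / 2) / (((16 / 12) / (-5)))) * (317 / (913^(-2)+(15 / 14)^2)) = -776869636620 / 187553221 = -4142.13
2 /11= 0.18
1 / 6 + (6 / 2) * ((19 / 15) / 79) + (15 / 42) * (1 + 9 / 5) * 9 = 21839 / 2370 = 9.21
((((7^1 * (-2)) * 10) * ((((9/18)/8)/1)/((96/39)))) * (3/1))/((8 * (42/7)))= -0.22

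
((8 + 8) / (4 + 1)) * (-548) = -8768 / 5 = -1753.60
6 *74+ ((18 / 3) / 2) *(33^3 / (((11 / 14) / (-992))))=-136115844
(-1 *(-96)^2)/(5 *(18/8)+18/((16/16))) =-4096/13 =-315.08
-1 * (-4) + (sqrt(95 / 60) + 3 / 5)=sqrt(57) / 6 + 23 / 5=5.86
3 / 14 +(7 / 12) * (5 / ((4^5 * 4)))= 0.21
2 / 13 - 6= -76 / 13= -5.85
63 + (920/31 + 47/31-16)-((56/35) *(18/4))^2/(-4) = 70644/775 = 91.15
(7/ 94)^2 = 49/ 8836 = 0.01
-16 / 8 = -2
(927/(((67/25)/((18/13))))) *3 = 1251450/871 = 1436.80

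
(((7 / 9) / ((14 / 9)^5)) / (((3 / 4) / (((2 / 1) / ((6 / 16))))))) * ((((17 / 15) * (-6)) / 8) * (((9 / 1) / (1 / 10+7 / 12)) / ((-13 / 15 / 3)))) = 30114990 / 1279733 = 23.53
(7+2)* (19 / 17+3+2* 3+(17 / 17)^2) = 1701 / 17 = 100.06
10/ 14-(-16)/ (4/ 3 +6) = 223/ 77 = 2.90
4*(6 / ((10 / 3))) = 36 / 5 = 7.20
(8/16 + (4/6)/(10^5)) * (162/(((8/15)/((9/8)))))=54675729/320000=170.86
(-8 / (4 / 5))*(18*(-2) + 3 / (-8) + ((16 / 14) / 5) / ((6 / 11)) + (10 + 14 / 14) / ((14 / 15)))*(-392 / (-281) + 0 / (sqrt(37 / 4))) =284242 / 843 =337.18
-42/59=-0.71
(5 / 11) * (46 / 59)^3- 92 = -207356868 / 2259169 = -91.78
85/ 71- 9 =-554/ 71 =-7.80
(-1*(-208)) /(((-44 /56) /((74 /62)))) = -107744 /341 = -315.96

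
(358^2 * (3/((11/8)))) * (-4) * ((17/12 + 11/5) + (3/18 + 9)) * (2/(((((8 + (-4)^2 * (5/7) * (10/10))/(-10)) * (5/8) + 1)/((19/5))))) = 418372409728/825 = 507118072.40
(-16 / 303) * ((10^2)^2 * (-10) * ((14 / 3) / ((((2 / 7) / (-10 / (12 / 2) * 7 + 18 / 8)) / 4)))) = -8859200000 / 2727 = -3248698.20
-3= -3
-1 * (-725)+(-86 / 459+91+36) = 390982 / 459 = 851.81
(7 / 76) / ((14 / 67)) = 67 / 152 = 0.44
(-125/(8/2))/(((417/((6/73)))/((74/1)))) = -0.46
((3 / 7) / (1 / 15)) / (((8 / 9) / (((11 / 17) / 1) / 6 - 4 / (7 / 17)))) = -925965 / 13328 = -69.48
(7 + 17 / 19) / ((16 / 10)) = 375 / 76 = 4.93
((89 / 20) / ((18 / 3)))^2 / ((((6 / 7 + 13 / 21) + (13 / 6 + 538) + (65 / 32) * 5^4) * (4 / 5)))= 55447 / 146053080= 0.00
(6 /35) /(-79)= -6 /2765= -0.00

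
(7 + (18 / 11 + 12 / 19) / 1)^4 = 7377.91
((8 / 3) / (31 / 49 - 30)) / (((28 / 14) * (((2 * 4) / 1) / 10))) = -245 / 4317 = -0.06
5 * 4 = 20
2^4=16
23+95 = 118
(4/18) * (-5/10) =-1/9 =-0.11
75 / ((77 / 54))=4050 / 77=52.60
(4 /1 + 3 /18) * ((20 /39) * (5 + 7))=1000 /39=25.64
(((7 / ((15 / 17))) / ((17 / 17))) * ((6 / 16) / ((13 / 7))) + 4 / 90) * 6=1541 / 156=9.88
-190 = -190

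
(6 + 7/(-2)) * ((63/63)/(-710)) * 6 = -3/142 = -0.02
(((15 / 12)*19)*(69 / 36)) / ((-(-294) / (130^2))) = 9231625 / 3528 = 2616.67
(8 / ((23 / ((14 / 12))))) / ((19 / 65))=1820 / 1311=1.39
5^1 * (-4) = -20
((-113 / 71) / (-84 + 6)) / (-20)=-113 / 110760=-0.00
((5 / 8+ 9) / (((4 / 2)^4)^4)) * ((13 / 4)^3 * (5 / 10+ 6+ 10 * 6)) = 22499477 / 67108864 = 0.34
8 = 8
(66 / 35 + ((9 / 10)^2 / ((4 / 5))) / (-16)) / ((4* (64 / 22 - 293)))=-179619 / 114365440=-0.00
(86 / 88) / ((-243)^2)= 43 / 2598156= 0.00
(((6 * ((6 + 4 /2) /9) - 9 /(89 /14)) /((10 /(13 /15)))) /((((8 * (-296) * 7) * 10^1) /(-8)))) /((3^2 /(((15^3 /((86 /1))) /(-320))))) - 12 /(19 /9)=-3288540616861 /578539530240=-5.68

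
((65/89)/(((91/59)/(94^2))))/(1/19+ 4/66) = 36948.67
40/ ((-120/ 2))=-0.67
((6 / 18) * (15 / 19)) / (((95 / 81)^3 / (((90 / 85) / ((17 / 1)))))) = 9565938 / 941569225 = 0.01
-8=-8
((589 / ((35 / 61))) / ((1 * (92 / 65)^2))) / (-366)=-497705 / 355488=-1.40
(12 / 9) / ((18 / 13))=26 / 27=0.96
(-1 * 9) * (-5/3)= 15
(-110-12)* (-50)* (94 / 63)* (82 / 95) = 7856.11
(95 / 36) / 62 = 95 / 2232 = 0.04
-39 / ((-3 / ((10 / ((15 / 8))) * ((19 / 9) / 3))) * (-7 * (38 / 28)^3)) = -81536 / 29241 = -2.79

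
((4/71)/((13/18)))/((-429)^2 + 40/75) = 1080/2548055029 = 0.00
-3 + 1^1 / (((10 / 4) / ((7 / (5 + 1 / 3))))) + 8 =221 / 40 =5.52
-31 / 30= -1.03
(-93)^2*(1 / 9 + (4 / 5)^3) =673661 / 125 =5389.29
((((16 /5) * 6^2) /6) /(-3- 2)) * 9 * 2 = -1728 /25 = -69.12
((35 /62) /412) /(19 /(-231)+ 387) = 8085 /2283071632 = 0.00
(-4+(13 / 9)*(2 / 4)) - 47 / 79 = -5507 / 1422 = -3.87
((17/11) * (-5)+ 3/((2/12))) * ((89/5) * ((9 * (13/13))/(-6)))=-30171/110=-274.28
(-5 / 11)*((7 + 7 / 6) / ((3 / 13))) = -3185 / 198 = -16.09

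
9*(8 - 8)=0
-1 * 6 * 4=-24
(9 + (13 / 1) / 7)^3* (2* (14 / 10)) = 877952 / 245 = 3583.48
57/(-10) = -57/10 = -5.70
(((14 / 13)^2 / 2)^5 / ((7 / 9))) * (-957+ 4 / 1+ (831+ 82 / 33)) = -15278844096768 / 1516443410339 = -10.08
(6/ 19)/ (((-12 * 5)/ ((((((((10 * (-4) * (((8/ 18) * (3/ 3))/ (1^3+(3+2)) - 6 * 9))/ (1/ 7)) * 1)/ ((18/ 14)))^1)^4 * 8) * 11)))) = -583649956490743631577088000/ 66248903619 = -8809956461277261.94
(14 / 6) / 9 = 0.26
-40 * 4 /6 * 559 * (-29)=1296880 /3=432293.33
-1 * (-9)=9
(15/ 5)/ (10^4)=3/ 10000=0.00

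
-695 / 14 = -49.64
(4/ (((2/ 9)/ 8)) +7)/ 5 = 151/ 5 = 30.20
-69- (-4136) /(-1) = -4205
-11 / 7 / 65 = -11 / 455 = -0.02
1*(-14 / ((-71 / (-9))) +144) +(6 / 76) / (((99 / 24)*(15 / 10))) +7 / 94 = 595520935 / 4184598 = 142.31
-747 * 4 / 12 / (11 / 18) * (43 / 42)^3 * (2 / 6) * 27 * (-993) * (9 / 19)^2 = 4777054938657 / 5448212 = 876811.50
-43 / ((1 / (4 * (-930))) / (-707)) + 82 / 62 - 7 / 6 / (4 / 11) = -84140241083 / 744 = -113091721.89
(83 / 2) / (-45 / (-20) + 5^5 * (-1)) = -166 / 12491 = -0.01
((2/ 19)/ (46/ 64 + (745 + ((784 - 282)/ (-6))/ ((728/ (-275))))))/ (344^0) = 17472/ 129023281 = 0.00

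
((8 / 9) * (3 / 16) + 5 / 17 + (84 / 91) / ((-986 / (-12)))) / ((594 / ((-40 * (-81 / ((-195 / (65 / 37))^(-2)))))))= 2236384710 / 70499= 31722.22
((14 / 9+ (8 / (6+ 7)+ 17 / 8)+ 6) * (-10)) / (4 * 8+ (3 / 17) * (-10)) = -819145 / 240552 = -3.41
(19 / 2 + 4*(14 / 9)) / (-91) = -0.17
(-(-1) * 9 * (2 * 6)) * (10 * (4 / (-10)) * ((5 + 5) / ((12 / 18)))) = -6480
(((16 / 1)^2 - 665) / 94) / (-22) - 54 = -111263 / 2068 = -53.80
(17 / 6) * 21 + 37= 193 / 2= 96.50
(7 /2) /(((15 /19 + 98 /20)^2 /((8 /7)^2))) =1155200 /8179927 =0.14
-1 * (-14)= 14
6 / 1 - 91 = -85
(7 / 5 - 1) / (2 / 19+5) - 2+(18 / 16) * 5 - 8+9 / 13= -181803 / 50440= -3.60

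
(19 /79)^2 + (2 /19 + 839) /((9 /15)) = 497521892 /355737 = 1398.57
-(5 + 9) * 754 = -10556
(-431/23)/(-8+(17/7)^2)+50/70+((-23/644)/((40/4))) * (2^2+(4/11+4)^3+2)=4110172719/441439460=9.31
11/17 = 0.65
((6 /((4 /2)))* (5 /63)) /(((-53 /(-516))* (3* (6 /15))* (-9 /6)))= -4300 /3339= -1.29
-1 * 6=-6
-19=-19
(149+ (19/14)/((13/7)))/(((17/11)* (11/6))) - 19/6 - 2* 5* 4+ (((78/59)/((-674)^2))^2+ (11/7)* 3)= 705701289830327671/49028235684836772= 14.39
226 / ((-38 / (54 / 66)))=-1017 / 209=-4.87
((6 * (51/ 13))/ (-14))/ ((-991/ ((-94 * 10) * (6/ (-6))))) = 143820/ 90181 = 1.59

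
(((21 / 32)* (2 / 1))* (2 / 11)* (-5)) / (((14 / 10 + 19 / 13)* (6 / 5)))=-0.35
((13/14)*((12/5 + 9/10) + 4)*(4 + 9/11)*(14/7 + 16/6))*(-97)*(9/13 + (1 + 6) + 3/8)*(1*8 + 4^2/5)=-1335815.63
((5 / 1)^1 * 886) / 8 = 2215 / 4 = 553.75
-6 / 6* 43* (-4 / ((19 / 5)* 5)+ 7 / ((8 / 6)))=-16469 / 76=-216.70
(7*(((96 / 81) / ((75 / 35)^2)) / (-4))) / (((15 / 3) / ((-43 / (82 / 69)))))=1356908 / 415125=3.27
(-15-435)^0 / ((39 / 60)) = 20 / 13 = 1.54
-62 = -62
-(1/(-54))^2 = -1/2916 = -0.00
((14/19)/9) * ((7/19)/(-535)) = -98/1738215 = -0.00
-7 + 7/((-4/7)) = -77/4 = -19.25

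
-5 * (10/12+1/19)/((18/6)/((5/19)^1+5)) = -25250/3249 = -7.77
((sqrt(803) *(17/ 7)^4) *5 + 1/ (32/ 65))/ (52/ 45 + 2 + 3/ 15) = 2925/ 4832 + 18792225 *sqrt(803)/ 362551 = 1469.42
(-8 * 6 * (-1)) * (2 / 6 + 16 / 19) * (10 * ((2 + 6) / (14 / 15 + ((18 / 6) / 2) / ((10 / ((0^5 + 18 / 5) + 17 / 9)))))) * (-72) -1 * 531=-1857732903 / 10013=-185532.10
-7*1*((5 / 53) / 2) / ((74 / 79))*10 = -3.52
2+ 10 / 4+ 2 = 13 / 2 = 6.50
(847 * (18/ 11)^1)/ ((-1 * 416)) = -693/ 208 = -3.33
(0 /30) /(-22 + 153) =0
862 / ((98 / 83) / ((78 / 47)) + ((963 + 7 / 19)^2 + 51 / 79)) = 0.00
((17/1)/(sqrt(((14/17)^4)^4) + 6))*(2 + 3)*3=1778818147455/43330333702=41.05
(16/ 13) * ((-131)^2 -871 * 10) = 135216/ 13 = 10401.23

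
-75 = -75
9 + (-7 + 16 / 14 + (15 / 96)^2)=22703 / 7168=3.17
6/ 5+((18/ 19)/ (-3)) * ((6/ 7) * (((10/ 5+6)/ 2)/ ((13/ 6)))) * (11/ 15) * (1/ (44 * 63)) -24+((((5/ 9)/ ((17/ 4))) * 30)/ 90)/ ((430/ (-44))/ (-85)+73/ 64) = -111790507310/ 4910538087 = -22.77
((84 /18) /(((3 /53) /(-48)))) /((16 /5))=-3710 /3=-1236.67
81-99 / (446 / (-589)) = 94437 / 446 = 211.74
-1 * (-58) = 58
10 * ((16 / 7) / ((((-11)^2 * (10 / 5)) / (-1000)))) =-80000 / 847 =-94.45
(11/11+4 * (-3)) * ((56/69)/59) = -616/4071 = -0.15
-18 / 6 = -3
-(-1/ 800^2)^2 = -1/ 409600000000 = -0.00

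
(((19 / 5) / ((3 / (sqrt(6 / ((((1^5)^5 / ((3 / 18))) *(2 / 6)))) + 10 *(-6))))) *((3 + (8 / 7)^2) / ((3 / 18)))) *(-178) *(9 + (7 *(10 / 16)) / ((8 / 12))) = 266530347 / 49 - 88843449 *sqrt(3) / 980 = 5282373.03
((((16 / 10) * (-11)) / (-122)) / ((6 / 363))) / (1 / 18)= 47916 / 305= 157.10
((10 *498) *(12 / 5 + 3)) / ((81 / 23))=7636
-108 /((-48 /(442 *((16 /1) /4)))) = 3978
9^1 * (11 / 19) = 99 / 19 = 5.21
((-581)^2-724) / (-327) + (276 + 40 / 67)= -5502705 / 7303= -753.49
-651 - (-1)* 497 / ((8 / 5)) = -2723 / 8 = -340.38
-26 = -26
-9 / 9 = -1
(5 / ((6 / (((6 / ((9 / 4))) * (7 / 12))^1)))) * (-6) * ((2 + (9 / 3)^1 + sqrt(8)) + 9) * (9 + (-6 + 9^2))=-27440 / 3-3920 * sqrt(2) / 3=-10994.57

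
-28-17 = -45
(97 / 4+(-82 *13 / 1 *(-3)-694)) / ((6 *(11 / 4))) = 3371 / 22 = 153.23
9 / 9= 1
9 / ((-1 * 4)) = -9 / 4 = -2.25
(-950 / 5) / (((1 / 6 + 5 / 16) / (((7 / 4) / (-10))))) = 1596 / 23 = 69.39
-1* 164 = -164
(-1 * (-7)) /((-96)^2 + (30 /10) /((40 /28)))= 70 /92181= 0.00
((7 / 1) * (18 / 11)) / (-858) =-21 / 1573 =-0.01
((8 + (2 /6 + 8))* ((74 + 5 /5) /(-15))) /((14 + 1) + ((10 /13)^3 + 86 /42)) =-3767855 /807526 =-4.67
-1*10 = -10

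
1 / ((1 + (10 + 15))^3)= 1 / 17576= 0.00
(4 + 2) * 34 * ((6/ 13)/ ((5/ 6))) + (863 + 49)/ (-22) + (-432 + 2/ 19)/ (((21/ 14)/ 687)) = -2686247084/ 13585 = -197736.26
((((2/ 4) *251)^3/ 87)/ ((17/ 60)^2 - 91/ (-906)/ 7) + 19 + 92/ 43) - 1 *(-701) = 15447637042462/ 64144433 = 240825.84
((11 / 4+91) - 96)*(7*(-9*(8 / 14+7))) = 4293 / 4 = 1073.25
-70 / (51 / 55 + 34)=-3850 / 1921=-2.00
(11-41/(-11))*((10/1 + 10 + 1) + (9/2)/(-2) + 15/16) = 25515/88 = 289.94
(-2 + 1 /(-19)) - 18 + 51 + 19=949 /19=49.95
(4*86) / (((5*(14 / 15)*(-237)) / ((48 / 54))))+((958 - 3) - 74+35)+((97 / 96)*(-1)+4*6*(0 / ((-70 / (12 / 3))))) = 145680869 / 159264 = 914.71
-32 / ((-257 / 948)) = 30336 / 257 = 118.04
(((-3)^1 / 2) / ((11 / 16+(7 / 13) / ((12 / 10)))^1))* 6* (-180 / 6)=168480 / 709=237.63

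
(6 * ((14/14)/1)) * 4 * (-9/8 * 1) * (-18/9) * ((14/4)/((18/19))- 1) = 291/2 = 145.50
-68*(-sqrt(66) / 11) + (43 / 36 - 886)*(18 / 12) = -31853 / 24 + 68*sqrt(66) / 11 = -1276.99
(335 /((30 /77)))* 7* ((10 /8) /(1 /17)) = 3069605 /24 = 127900.21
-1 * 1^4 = -1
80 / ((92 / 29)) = 580 / 23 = 25.22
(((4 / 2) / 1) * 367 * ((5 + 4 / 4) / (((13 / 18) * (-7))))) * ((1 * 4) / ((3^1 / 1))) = -105696 / 91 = -1161.49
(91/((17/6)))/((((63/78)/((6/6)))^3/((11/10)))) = 2513368/37485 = 67.05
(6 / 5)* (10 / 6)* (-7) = -14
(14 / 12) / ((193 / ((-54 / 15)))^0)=7 / 6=1.17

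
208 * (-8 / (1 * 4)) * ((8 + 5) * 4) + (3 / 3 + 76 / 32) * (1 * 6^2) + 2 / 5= -215101 / 10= -21510.10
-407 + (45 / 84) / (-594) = -407.00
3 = 3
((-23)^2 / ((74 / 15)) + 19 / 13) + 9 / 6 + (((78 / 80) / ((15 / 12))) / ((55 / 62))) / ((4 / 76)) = 83926801 / 661375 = 126.90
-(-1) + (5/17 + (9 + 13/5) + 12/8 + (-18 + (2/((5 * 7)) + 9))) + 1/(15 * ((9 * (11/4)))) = 1927591/353430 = 5.45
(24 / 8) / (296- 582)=-3 / 286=-0.01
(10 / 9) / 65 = 0.02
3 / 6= 1 / 2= 0.50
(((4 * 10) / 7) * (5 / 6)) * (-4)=-400 / 21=-19.05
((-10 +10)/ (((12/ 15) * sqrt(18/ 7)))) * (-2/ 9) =0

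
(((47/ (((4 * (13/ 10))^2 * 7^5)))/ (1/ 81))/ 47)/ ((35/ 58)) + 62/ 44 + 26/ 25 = 13392600591/ 5467737275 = 2.45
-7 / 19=-0.37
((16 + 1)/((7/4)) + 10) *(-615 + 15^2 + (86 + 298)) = -828/7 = -118.29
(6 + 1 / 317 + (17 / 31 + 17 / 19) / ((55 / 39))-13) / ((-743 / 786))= 6.32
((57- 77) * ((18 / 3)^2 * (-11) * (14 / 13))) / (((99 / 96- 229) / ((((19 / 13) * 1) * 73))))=-984259584 / 246571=-3991.79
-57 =-57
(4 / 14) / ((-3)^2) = 2 / 63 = 0.03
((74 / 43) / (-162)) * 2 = -74 / 3483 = -0.02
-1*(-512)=512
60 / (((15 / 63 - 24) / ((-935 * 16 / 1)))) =18849600 / 499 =37774.75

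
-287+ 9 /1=-278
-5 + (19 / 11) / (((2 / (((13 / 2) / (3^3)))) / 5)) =-4705 / 1188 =-3.96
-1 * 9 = -9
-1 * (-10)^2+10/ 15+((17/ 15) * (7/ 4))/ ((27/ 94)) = -74867/ 810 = -92.43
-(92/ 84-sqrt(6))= -23/ 21 + sqrt(6)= 1.35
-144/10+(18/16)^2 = -4203/320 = -13.13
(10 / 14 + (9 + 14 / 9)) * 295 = 209450 / 63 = 3324.60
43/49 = 0.88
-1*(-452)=452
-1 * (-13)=13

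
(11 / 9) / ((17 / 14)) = 154 / 153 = 1.01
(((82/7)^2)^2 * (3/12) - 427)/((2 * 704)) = 934347/307328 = 3.04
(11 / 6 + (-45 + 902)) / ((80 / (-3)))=-5153 / 160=-32.21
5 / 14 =0.36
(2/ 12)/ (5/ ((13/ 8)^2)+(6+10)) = 0.01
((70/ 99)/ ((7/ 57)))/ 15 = 38/ 99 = 0.38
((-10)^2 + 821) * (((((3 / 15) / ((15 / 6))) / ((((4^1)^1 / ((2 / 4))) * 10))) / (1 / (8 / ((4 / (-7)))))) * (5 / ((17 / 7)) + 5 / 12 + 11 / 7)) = -1774153 / 34000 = -52.18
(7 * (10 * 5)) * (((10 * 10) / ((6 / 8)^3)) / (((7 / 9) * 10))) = 32000 / 3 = 10666.67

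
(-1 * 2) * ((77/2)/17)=-77/17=-4.53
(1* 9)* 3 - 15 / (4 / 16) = -33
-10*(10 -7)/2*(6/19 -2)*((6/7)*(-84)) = -34560/19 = -1818.95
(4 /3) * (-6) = -8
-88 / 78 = -44 / 39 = -1.13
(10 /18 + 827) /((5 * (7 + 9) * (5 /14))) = 6517 /225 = 28.96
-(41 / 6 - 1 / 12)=-27 / 4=-6.75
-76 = -76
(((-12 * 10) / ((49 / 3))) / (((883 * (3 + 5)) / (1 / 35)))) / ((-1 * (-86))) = -9 / 26046734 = -0.00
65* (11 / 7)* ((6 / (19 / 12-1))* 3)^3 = 7205552640 / 2401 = 3001063.16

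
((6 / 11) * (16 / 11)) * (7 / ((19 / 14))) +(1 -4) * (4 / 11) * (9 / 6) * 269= -1002570 / 2299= -436.09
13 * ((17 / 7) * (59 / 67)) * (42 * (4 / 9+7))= 26078 / 3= 8692.67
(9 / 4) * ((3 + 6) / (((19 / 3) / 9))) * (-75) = -164025 / 76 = -2158.22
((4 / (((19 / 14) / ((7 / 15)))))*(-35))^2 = 7529536 / 3249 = 2317.49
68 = 68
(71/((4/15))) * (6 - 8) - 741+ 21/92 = -117141/92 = -1273.27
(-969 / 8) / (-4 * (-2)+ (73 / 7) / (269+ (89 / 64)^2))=-15.07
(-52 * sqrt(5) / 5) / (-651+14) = 4 * sqrt(5) / 245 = 0.04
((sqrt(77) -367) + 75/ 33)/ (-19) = 4012/ 209 -sqrt(77)/ 19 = 18.73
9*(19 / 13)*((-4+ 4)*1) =0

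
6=6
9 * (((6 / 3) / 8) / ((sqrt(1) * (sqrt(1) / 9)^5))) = 531441 / 4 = 132860.25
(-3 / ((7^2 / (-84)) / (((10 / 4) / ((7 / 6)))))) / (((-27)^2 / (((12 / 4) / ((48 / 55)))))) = 275 / 5292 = 0.05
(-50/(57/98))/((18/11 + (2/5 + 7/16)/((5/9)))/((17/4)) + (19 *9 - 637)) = 91630000/495920919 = 0.18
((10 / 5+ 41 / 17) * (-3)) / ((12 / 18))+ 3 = -573 / 34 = -16.85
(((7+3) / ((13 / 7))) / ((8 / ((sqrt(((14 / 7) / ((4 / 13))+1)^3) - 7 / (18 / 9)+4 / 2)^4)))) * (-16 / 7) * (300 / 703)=-4408293375 / 36556+4404375 * sqrt(30) / 703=-86274.70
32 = 32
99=99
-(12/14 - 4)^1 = 22/7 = 3.14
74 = 74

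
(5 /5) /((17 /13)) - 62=-1041 /17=-61.24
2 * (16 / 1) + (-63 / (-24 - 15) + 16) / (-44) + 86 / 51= 971017 / 29172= 33.29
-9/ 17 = -0.53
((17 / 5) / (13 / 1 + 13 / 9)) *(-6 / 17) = -27 / 325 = -0.08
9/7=1.29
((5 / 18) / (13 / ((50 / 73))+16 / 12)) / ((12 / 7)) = 875 / 109692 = 0.01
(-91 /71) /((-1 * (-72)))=-0.02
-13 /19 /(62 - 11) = -13 /969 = -0.01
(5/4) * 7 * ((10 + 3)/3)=455/12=37.92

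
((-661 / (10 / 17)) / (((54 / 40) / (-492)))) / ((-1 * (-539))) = 3685736 / 4851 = 759.79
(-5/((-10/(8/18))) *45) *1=10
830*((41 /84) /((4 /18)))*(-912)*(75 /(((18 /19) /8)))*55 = -405399390000 /7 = -57914198571.43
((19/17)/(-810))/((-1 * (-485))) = -19/6678450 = -0.00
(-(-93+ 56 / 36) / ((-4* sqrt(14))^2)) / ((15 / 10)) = 823 / 3024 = 0.27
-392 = -392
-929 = -929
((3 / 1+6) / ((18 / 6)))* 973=2919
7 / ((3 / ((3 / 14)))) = 1 / 2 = 0.50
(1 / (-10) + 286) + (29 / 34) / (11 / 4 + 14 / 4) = 243131 / 850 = 286.04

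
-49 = -49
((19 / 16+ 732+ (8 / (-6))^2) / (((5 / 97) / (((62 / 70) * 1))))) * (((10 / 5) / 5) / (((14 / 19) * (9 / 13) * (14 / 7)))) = 15721344743 / 3175200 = 4951.29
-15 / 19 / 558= -5 / 3534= -0.00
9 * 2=18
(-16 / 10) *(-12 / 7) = 96 / 35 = 2.74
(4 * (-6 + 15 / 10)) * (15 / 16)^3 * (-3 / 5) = 8.90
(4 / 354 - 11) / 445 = -389 / 15753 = -0.02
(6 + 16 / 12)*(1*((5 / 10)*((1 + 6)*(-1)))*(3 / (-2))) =77 / 2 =38.50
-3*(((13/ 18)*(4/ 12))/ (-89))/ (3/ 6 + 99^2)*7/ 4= 0.00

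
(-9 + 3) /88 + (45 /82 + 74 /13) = 144767 /23452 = 6.17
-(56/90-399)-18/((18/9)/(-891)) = 378782/45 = 8417.38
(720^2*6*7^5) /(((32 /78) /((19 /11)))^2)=112125113059050 /121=926653826934.30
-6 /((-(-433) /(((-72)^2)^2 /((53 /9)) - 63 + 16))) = -1451173278 /22949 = -63234.71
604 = 604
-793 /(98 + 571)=-793 /669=-1.19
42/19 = 2.21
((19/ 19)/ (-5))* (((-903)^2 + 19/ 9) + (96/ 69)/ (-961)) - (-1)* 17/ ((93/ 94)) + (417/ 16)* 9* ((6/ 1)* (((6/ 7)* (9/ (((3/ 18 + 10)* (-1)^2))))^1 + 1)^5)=-15743244252693425125151497/ 112951785266329471560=-139380.22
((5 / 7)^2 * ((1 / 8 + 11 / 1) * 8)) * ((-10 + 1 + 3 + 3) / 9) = -2225 / 147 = -15.14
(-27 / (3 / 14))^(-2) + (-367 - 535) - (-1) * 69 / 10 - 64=-76133353 / 79380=-959.10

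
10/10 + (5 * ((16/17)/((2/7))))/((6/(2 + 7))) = 437/17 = 25.71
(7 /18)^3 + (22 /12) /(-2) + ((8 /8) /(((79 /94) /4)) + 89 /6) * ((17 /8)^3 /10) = 10581465173 /589731840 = 17.94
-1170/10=-117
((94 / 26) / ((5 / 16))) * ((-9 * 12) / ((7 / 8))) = -649728 / 455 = -1427.97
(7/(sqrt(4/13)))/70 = sqrt(13)/20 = 0.18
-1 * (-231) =231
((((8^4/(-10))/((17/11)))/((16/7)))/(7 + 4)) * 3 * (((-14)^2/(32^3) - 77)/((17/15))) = 39736305/18496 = 2148.37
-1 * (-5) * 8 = 40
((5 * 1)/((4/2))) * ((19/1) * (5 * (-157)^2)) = 5854137.50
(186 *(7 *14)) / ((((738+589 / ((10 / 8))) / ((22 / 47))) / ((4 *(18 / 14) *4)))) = 20623680 / 142081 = 145.15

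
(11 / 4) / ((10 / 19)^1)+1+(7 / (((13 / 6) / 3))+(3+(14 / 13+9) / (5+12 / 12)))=32131 / 1560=20.60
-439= -439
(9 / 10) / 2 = 9 / 20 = 0.45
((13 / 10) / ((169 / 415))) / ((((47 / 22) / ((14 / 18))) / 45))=31955 / 611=52.30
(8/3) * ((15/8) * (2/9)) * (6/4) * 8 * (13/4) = 130/3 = 43.33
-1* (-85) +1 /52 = 4421 /52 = 85.02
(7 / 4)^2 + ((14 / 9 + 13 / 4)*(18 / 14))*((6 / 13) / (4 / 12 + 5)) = 10475 / 2912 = 3.60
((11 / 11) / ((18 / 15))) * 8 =20 / 3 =6.67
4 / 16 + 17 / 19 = 87 / 76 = 1.14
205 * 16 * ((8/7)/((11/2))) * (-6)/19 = -314880/1463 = -215.23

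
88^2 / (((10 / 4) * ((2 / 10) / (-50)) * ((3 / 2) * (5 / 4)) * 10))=-123904 / 3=-41301.33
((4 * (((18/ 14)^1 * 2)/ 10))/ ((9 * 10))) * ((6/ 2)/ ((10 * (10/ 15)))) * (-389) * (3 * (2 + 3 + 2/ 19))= -1018791/ 33250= -30.64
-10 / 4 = -5 / 2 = -2.50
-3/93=-1/31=-0.03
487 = 487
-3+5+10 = 12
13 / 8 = 1.62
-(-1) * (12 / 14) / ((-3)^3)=-2 / 63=-0.03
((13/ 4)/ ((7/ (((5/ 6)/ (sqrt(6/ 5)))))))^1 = 65* sqrt(30)/ 1008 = 0.35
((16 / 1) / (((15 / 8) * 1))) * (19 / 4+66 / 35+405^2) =734861728 / 525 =1399736.62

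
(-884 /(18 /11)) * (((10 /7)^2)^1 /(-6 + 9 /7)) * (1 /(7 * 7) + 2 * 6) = 26033800 /9261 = 2811.12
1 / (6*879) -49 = -258425 / 5274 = -49.00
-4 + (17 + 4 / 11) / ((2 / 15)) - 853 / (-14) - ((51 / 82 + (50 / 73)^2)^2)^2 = 521472359828599814320062579 / 2807559802100234991829712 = 185.74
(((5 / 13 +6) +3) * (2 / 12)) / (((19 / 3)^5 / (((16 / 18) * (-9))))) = -39528 / 32189287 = -0.00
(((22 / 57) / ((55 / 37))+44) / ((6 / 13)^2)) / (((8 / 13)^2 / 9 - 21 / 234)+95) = 180134227 / 82320825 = 2.19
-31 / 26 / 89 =-31 / 2314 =-0.01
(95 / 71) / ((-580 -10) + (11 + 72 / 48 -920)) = -0.00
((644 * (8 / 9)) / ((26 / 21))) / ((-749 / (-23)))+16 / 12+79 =131493 / 1391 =94.53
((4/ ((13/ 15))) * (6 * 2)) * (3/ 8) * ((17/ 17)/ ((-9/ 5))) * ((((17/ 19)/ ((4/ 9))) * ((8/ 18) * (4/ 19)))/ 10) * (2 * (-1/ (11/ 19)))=2040/ 2717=0.75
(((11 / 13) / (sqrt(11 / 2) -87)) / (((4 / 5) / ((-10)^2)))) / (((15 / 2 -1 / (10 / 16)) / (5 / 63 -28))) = 24186250* sqrt(22) / 730951767 +1402802500 / 243650589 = 5.91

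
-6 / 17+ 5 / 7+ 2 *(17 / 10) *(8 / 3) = 16829 / 1785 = 9.43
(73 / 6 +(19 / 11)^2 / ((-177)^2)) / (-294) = -92243741 / 2228995692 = -0.04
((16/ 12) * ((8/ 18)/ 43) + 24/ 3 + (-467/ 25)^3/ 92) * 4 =-104870520643/ 417234375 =-251.35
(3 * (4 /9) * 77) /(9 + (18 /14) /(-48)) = 34496 /3015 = 11.44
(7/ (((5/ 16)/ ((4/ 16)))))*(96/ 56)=48/ 5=9.60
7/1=7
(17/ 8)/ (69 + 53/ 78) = 663/ 21740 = 0.03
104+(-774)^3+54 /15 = -2318423582 /5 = -463684716.40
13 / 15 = 0.87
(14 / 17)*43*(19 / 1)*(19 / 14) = 15523 / 17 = 913.12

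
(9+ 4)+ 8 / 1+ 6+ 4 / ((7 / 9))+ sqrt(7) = sqrt(7)+ 225 / 7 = 34.79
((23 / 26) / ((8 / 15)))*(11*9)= 34155 / 208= 164.21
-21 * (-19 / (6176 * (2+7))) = 133 / 18528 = 0.01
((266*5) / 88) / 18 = 665 / 792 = 0.84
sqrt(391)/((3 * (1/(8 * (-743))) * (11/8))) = -28493.33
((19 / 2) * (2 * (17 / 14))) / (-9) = -323 / 126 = -2.56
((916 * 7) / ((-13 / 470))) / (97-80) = -3013640 / 221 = -13636.38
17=17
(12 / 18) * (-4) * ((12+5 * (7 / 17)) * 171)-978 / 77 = -6423.52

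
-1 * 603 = -603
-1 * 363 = -363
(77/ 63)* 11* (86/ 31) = 10406/ 279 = 37.30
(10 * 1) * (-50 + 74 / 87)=-42760 / 87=-491.49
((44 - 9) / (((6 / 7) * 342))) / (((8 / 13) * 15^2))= 0.00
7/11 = 0.64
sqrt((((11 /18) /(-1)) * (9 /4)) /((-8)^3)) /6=sqrt(11) /384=0.01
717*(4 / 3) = 956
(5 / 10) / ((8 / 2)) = 1 / 8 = 0.12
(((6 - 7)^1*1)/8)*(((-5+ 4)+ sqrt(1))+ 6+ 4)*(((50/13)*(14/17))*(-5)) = 4375/221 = 19.80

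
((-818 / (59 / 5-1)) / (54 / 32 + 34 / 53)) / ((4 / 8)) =-693664 / 10665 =-65.04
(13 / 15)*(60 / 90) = 26 / 45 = 0.58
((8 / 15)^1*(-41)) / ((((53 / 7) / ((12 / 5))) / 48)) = -440832 / 1325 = -332.70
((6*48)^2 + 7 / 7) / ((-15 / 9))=-49767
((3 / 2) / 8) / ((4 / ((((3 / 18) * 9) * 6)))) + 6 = 411 / 64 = 6.42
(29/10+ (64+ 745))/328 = 8119/3280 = 2.48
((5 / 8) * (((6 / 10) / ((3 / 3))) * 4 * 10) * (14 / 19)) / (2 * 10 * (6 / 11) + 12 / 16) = 3080 / 3249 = 0.95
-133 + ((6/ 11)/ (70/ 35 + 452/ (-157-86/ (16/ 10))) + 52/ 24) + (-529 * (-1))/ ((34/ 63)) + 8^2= 31127543/ 34221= 909.60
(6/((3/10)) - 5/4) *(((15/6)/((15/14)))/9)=175/36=4.86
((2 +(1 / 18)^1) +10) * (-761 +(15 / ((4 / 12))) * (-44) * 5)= -2313437 / 18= -128524.28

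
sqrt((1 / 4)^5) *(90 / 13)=45 / 208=0.22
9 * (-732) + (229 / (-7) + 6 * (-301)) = -58987 / 7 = -8426.71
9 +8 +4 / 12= 52 / 3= 17.33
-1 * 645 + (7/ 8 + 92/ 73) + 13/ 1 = -367841/ 584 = -629.86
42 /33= 14 /11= 1.27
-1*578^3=-193100552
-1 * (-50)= 50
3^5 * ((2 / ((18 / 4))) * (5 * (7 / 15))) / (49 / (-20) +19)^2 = 100800 / 109561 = 0.92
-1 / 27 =-0.04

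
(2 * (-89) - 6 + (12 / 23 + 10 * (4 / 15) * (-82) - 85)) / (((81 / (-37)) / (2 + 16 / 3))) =27360982 / 16767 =1631.84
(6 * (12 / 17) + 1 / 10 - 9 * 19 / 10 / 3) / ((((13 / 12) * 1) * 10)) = -0.13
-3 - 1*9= -12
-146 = -146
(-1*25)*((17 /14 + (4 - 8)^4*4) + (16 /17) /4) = -25636.24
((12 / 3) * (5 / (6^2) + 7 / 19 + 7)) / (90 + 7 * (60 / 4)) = 79 / 513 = 0.15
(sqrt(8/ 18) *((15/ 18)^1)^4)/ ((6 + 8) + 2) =0.02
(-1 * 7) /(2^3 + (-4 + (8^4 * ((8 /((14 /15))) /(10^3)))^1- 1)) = -1225 /6669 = -0.18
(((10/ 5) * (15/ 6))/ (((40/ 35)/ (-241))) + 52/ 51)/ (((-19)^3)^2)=-429769/ 19194719448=-0.00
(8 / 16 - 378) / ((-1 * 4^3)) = 755 / 128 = 5.90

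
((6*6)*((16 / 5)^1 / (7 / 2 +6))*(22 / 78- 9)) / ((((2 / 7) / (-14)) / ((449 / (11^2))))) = 574490112 / 29887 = 19222.07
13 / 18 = 0.72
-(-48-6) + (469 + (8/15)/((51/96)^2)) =524.89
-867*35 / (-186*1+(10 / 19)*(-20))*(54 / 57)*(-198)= -54074790 / 1867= -28963.47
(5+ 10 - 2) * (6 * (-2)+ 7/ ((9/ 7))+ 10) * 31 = 12493/ 9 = 1388.11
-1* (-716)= 716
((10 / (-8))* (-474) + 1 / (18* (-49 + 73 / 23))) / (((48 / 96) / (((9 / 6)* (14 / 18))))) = 78686209 / 56916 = 1382.50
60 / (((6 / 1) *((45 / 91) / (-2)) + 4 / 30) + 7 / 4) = 327600 / 2183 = 150.07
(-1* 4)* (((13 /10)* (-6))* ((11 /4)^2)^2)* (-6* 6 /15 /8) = -1712997 /3200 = -535.31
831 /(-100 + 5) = -8.75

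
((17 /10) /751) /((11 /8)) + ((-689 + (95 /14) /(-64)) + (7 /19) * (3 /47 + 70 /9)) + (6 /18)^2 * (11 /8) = -204064915001779 /297443583360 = -686.06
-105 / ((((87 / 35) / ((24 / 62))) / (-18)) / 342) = 90493200 / 899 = 100659.84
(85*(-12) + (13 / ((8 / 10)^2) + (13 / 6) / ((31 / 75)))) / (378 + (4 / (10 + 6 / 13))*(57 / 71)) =-198448905 / 75493928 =-2.63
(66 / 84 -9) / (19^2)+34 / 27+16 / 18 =290027 / 136458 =2.13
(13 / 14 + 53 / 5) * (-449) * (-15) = 1087029 / 14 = 77644.93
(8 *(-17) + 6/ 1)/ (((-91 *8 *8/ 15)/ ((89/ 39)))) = 2225/ 2912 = 0.76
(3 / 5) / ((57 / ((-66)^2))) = 4356 / 95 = 45.85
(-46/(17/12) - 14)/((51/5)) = -3950/867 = -4.56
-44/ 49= -0.90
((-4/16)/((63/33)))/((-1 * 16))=11/1344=0.01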